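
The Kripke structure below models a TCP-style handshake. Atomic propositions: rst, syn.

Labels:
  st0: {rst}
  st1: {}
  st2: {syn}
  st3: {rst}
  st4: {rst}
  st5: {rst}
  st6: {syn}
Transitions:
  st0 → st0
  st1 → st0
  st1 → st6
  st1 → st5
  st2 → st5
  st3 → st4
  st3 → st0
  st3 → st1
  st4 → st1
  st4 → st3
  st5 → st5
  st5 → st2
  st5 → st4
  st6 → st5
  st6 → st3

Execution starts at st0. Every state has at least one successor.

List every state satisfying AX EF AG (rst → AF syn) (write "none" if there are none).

States satisfying EF AG (rst → AF syn): ∅.
States satisfying AX EF AG (rst → AF syn): ∅.

none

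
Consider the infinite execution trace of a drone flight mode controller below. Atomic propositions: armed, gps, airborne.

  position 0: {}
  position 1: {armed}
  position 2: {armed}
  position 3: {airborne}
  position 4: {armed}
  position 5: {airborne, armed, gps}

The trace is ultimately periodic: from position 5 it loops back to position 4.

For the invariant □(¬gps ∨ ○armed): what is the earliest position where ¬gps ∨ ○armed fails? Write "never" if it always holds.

never

¬gps ∨ ○armed holds at every position 0..5, and those are all the positions the trace ever visits, so the invariant □(¬gps ∨ ○armed) is never violated.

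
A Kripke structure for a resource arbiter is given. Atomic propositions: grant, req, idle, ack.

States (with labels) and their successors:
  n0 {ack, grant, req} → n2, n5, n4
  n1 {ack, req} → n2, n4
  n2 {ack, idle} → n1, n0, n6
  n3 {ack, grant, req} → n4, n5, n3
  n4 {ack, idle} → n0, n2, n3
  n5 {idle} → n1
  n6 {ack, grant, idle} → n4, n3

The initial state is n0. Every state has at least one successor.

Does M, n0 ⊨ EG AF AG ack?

No

States satisfying AF AG ack: ∅.
States satisfying EG AF AG ack: ∅.
No suitable path/successor from n0 witnesses the formula.
n0 ∉ Sat(EG AF AG ack).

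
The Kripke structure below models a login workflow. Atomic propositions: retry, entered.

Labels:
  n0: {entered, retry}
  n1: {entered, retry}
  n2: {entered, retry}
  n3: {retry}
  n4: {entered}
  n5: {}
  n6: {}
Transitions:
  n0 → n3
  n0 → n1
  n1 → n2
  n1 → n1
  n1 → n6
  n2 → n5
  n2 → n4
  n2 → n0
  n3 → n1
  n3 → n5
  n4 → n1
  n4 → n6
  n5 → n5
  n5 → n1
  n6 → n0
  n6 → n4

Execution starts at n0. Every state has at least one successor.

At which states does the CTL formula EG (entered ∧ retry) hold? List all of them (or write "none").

{n0, n1, n2}

States satisfying entered ∧ retry: {n0, n1, n2}.
States satisfying EG (entered ∧ retry): {n0, n1, n2}.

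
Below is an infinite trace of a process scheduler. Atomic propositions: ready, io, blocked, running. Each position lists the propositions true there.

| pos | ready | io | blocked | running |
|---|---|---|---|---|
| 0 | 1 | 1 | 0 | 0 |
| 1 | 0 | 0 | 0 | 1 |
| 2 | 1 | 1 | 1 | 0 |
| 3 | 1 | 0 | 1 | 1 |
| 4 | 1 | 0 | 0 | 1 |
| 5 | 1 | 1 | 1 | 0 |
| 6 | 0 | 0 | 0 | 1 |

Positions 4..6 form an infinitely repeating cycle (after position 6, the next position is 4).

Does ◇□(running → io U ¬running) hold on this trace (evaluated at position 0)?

Does not hold

□(running → io U ¬running) is false at every position 0..6, so it never becomes true and ◇□(running → io U ¬running) fails.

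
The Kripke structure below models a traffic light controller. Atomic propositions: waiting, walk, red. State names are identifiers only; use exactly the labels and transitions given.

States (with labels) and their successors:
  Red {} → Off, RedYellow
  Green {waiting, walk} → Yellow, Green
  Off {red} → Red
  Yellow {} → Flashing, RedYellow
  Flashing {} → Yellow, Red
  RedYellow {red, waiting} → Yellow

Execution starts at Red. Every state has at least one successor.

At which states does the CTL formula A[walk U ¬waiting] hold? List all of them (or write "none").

{Red, Off, Yellow, Flashing}

States satisfying walk: {Green}.
States satisfying ¬waiting: {Red, Off, Yellow, Flashing}.
States satisfying A[walk U ¬waiting]: {Red, Off, Yellow, Flashing}.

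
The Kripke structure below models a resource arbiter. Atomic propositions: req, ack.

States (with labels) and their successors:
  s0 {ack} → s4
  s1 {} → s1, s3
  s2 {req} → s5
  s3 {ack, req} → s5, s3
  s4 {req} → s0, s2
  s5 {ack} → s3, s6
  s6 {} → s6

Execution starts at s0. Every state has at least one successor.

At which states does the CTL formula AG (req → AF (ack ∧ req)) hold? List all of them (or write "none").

{s1, s3, s5, s6}

States satisfying req → AF (ack ∧ req): {s0, s1, s3, s5, s6}.
States satisfying AG (req → AF (ack ∧ req)): {s1, s3, s5, s6}.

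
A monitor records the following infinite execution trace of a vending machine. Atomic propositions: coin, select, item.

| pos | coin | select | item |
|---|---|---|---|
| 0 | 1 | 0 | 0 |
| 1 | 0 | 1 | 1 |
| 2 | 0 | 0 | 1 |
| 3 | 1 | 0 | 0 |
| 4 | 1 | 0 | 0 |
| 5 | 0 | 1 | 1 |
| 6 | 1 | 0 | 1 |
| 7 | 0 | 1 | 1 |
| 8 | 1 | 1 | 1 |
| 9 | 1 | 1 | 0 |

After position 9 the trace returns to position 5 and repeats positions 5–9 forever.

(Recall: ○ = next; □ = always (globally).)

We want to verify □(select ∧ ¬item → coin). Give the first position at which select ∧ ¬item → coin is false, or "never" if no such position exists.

select ∧ ¬item → coin holds at every position 0..9, and those are all the positions the trace ever visits, so the invariant □(select ∧ ¬item → coin) is never violated.

never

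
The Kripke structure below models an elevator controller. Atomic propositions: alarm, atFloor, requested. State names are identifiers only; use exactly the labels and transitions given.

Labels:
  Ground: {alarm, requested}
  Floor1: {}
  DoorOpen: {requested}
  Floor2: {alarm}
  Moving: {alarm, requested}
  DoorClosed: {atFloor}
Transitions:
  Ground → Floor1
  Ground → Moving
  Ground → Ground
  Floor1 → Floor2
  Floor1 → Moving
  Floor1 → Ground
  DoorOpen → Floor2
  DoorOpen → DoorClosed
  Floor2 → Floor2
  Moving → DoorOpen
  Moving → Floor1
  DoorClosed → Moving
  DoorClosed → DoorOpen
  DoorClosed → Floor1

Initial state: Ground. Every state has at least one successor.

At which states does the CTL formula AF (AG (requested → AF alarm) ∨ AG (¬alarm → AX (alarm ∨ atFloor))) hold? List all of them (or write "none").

States satisfying AF (AG (requested → AF alarm) ∨ AG (¬alarm → AX (alarm ∨ atFloor))): {Floor2}.

{Floor2}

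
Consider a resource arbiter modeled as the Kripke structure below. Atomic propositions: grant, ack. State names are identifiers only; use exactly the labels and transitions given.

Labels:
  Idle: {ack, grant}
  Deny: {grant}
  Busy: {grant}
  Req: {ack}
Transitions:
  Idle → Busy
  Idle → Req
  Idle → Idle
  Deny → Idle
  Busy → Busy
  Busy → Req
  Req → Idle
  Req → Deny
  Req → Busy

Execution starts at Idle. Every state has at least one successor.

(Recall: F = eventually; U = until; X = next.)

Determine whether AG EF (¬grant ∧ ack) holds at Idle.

States satisfying EF (¬grant ∧ ack): {Idle, Deny, Busy, Req}.
States satisfying AG EF (¬grant ∧ ack): {Idle, Deny, Busy, Req}.
Every state reachable from Idle satisfies EF (¬grant ∧ ack).
Idle ∈ Sat(AG EF (¬grant ∧ ack)).

Yes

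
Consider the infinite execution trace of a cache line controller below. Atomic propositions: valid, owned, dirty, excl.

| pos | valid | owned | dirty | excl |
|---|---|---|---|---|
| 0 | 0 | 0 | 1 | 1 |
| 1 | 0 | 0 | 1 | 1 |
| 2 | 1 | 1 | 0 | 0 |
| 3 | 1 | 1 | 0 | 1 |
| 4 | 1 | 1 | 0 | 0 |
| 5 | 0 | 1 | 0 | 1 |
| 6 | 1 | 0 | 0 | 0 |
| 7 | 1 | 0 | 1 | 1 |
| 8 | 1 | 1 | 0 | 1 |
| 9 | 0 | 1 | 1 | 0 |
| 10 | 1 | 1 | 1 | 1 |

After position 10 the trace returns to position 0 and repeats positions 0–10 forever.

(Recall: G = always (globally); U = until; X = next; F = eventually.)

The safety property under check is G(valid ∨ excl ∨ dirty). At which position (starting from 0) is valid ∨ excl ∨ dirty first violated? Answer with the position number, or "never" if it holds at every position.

valid ∨ excl ∨ dirty holds at every position 0..10, and those are all the positions the trace ever visits, so the invariant G(valid ∨ excl ∨ dirty) is never violated.

never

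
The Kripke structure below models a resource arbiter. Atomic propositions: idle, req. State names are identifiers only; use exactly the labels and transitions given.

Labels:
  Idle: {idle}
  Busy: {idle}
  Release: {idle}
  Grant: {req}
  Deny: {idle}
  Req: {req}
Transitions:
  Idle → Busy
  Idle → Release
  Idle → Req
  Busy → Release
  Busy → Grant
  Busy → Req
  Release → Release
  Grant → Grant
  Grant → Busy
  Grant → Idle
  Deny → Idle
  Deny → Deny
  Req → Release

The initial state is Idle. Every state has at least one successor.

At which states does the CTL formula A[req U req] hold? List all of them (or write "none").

{Grant, Req}

States satisfying req: {Grant, Req}.
States satisfying A[req U req]: {Grant, Req}.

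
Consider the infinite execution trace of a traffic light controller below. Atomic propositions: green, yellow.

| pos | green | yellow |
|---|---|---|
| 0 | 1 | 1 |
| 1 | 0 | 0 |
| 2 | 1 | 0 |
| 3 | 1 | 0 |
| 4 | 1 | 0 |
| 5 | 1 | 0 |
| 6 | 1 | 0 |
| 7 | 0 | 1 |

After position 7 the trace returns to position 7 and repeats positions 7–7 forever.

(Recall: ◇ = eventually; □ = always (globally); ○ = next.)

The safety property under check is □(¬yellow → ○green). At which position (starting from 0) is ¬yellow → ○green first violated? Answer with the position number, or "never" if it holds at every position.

6

Check ¬yellow → ○green at each position in order: 0 ✓, 1 ✓, 2 ✓, 3 ✓, 4 ✓, 5 ✓.
At position 6 the labels are {green} and the next position 7 has {yellow}, so ¬yellow → ○green is false there. This is the first violation.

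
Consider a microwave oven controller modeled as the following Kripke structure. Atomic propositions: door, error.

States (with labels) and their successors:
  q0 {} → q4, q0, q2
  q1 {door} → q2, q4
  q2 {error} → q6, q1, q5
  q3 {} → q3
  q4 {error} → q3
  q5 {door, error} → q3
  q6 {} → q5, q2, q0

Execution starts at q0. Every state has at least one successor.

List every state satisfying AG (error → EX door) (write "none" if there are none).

States satisfying error → EX door: {q0, q1, q2, q3, q6}.
States satisfying AG (error → EX door): {q3}.

{q3}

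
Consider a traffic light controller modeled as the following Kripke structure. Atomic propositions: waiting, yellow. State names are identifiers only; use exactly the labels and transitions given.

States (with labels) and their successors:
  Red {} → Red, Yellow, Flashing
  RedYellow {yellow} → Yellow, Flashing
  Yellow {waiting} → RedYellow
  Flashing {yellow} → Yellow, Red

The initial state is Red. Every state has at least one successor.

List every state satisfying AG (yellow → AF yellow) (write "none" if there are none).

States satisfying yellow → AF yellow: {Red, RedYellow, Yellow, Flashing}.
States satisfying AG (yellow → AF yellow): {Red, RedYellow, Yellow, Flashing}.

{Red, RedYellow, Yellow, Flashing}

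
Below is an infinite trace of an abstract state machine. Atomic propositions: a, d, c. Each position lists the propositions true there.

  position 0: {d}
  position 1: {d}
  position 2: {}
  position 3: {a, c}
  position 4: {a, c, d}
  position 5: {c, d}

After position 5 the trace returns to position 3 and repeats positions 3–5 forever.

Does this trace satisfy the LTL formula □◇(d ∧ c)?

Satisfied

◇(d ∧ c) holds at every position 0..5, and those are all positions ever visited, so □◇(d ∧ c) holds.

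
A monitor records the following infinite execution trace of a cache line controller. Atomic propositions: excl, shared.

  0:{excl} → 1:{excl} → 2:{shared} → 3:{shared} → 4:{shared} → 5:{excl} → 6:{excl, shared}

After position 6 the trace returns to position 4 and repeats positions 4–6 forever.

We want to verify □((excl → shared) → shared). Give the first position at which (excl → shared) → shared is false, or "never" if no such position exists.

never

(excl → shared) → shared holds at every position 0..6, and those are all the positions the trace ever visits, so the invariant □((excl → shared) → shared) is never violated.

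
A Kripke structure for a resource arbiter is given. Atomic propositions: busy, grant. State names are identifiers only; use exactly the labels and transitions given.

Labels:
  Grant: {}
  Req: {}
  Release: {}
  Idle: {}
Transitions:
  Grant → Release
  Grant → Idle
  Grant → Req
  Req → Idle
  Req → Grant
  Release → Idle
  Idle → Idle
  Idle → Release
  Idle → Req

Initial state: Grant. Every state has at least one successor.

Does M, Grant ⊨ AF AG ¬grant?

Holds

States satisfying AG ¬grant: {Grant, Req, Release, Idle}.
States satisfying AF AG ¬grant: {Grant, Req, Release, Idle}.
Grant ∈ Sat(AF AG ¬grant).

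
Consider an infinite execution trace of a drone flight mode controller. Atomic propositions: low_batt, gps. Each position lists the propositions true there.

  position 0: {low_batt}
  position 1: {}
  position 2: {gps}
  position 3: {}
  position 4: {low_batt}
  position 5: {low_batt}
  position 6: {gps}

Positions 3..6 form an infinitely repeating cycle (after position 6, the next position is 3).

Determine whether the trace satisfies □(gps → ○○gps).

gps → ○○gps must hold at every position from 0 onward. It fails at position 2, so □(gps → ○○gps) is false.
Positions where gps holds: 2, 6.
Check ○○gps at each: 2→fails, 6→fails.

Violated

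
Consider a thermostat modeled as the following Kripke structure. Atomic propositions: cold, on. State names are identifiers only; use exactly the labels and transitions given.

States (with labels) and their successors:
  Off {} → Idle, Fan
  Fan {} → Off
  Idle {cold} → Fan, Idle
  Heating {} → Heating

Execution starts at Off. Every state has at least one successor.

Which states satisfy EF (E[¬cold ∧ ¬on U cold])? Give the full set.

{Off, Fan, Idle}

States satisfying E[¬cold ∧ ¬on U cold]: {Off, Fan, Idle}.
States satisfying EF (E[¬cold ∧ ¬on U cold]): {Off, Fan, Idle}.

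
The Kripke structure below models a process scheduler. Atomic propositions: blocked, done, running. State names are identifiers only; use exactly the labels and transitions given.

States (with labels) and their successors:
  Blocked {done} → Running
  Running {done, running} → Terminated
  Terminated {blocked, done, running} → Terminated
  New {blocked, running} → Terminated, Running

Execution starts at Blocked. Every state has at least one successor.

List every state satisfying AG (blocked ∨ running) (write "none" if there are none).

{Running, Terminated, New}

States satisfying blocked ∨ running: {Running, Terminated, New}.
States satisfying AG (blocked ∨ running): {Running, Terminated, New}.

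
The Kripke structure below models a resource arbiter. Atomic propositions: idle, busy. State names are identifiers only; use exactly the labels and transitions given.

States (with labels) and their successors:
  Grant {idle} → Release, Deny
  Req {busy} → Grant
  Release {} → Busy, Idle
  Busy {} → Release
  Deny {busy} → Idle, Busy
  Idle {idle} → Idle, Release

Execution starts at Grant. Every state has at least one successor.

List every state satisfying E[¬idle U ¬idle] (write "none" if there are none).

States satisfying ¬idle: {Req, Release, Busy, Deny}.
States satisfying E[¬idle U ¬idle]: {Req, Release, Busy, Deny}.

{Req, Release, Busy, Deny}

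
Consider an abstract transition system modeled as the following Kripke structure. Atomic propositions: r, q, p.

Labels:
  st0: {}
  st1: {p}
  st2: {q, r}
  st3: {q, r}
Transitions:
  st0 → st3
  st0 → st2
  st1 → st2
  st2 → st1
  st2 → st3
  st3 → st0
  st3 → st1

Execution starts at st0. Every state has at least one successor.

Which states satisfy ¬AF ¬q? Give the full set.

States satisfying ¬q: {st0, st1}.
States satisfying AF ¬q: {st0, st1, st2, st3}.
States satisfying ¬AF ¬q: ∅.

none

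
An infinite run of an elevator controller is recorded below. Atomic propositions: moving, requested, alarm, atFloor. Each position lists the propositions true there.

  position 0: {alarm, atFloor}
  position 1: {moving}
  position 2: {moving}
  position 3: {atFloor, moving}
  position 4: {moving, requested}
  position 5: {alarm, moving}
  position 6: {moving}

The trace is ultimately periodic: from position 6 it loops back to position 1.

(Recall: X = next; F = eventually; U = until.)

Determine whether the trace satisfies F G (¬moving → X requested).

G (¬moving → X requested) holds at position 1, which is reachable from 0, so F G (¬moving → X requested) holds.

Yes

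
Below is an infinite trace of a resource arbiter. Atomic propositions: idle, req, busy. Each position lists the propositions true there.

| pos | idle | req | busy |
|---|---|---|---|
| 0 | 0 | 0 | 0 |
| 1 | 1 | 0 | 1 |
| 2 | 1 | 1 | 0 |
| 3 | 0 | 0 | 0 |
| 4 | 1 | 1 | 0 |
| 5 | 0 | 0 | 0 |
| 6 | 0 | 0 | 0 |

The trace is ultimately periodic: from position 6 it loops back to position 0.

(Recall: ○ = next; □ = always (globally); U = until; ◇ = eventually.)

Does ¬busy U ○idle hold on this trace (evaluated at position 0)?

Walking from position 0: ○idle first holds at position 0, and ¬busy holds at every earlier position along the way, so ¬busy U ○idle holds.

Holds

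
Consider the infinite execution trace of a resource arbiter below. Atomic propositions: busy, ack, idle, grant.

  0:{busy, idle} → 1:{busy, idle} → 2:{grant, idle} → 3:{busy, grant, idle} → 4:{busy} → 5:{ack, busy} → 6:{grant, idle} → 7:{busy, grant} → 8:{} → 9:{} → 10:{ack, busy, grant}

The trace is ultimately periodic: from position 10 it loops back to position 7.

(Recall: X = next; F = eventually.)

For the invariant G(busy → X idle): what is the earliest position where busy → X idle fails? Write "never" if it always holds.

3

Check busy → X idle at each position in order: 0 ✓, 1 ✓, 2 ✓.
At position 3 the labels are {busy, grant, idle} and the next position 4 has {busy}, so busy → X idle is false there. This is the first violation.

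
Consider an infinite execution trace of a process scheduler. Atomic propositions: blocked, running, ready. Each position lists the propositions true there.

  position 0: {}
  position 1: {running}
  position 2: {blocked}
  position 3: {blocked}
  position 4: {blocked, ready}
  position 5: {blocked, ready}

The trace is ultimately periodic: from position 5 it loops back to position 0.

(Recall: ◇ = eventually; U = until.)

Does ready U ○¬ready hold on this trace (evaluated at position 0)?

Walking from position 0: ○¬ready first holds at position 0, and ready holds at every earlier position along the way, so ready U ○¬ready holds.

Holds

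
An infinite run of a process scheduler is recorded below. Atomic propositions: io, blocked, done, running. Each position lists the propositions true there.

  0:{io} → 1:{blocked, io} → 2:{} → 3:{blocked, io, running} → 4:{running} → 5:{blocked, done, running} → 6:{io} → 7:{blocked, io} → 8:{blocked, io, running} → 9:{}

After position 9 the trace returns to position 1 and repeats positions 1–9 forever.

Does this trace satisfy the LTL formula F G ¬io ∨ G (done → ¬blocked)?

G ¬io is false at every position 0..9, so it never becomes true and F G ¬io fails.
done → ¬blocked must hold at every position from 0 onward. It fails at position 5, so G (done → ¬blocked) is false.
Positions where done holds: 5.
Check ¬blocked at each: 5→fails.
At position 0: F G ¬io is false; G (done → ¬blocked) is false; so F G ¬io ∨ G (done → ¬blocked) is false.

Does not hold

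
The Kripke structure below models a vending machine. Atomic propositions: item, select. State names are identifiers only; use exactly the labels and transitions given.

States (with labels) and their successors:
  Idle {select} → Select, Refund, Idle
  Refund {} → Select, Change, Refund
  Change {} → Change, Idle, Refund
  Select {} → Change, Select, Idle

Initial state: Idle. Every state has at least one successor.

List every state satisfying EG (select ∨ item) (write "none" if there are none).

States satisfying select ∨ item: {Idle}.
States satisfying EG (select ∨ item): {Idle}.

{Idle}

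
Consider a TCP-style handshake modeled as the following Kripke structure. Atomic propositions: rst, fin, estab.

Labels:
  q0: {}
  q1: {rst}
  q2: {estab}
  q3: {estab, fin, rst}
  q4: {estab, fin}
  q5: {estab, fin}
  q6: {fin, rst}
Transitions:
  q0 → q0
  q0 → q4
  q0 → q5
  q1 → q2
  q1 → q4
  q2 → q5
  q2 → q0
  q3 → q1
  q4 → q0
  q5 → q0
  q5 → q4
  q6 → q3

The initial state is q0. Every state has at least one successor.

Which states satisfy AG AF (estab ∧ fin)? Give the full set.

none

States satisfying AF (estab ∧ fin): {q3, q4, q5, q6}.
States satisfying AG AF (estab ∧ fin): ∅.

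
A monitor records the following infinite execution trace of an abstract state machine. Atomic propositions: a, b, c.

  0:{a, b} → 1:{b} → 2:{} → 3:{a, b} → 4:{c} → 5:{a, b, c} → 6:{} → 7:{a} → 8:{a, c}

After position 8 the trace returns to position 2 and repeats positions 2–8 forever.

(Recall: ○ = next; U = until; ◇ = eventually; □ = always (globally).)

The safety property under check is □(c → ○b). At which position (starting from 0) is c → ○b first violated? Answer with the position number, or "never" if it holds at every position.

Check c → ○b at each position in order: 0 ✓, 1 ✓, 2 ✓, 3 ✓, 4 ✓.
At position 5 the labels are {a, b, c} and the next position 6 has {}, so c → ○b is false there. This is the first violation.

5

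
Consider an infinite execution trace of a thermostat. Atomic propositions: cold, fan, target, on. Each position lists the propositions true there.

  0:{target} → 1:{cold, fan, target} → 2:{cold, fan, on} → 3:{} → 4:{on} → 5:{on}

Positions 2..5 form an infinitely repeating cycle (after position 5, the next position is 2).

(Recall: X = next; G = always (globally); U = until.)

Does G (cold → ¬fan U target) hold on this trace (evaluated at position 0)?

cold → ¬fan U target must hold at every position from 0 onward. It fails at position 2, so G (cold → ¬fan U target) is false.
Positions where cold holds: 1, 2.
Check ¬fan U target at each: 1→ok, 2→fails.

No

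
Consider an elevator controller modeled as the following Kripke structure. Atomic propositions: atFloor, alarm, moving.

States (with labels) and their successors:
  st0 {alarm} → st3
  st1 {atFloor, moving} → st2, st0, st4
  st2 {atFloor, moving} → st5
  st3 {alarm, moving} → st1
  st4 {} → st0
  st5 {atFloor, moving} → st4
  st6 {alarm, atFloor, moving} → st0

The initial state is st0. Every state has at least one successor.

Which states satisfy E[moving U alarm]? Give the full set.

{st0, st1, st3, st6}

States satisfying moving: {st1, st2, st3, st5, st6}.
States satisfying alarm: {st0, st3, st6}.
States satisfying E[moving U alarm]: {st0, st1, st3, st6}.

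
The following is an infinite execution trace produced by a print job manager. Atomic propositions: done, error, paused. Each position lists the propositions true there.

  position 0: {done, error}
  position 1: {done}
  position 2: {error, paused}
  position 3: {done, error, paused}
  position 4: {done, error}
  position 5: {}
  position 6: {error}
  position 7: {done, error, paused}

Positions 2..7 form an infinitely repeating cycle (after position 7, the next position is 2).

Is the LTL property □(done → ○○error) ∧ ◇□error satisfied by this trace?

done → ○○error must hold at every position from 0 onward. It fails at position 3, so □(done → ○○error) is false.
Positions where done holds: 0, 1, 3, 4, 7.
Check ○○error at each: 0→ok, 1→ok, 3→fails, 4→ok, 7→ok.
□error is false at every position 0..7, so it never becomes true and ◇□error fails.
At position 0: □(done → ○○error) is false; ◇□error is false; so □(done → ○○error) ∧ ◇□error is false.

Violated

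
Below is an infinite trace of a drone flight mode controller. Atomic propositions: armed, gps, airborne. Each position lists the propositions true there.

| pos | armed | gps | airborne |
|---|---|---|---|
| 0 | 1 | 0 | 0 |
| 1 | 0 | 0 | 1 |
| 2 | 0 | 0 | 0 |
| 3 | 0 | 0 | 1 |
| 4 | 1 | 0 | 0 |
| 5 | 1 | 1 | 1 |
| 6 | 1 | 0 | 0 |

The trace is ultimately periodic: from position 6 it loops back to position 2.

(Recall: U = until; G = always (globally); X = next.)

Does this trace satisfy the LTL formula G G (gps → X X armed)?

Violated

G (gps → X X armed) must hold at every position from 0 onward. It fails at position 0, so G G (gps → X X armed) is false.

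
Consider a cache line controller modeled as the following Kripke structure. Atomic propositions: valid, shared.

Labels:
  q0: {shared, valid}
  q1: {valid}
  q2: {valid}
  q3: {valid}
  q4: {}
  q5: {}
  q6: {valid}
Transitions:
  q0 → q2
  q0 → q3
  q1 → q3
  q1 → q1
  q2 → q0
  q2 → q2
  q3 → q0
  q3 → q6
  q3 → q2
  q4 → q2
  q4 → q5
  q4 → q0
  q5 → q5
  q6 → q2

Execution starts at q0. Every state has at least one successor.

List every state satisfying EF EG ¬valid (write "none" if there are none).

{q4, q5}

States satisfying EG ¬valid: {q4, q5}.
States satisfying EF EG ¬valid: {q4, q5}.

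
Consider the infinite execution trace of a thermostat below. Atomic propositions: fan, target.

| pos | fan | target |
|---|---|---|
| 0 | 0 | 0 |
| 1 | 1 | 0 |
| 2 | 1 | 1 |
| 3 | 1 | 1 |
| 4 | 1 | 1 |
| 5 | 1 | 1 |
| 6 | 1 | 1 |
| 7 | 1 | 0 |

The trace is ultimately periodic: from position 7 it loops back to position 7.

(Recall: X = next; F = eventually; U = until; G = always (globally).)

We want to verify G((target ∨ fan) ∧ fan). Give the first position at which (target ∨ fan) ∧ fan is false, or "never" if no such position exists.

At position 0 the labels are {}, so (target ∨ fan) ∧ fan is false there. This is the first violation.

0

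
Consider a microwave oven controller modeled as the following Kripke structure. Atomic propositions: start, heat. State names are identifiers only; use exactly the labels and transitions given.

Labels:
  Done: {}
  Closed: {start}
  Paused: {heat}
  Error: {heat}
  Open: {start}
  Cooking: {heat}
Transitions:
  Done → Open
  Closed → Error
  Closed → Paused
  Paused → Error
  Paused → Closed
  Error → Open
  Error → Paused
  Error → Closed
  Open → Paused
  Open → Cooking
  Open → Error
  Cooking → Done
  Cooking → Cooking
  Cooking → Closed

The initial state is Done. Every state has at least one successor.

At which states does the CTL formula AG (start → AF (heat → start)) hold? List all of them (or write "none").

States satisfying start → AF (heat → start): {Done, Closed, Paused, Error, Open, Cooking}.
States satisfying AG (start → AF (heat → start)): {Done, Closed, Paused, Error, Open, Cooking}.

{Done, Closed, Paused, Error, Open, Cooking}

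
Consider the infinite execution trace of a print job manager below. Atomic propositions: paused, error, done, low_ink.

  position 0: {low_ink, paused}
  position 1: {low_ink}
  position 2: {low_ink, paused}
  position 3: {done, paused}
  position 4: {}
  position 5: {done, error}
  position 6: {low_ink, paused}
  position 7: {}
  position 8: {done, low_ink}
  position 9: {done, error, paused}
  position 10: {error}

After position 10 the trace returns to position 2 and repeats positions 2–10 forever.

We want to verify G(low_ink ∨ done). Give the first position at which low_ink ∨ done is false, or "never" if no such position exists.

4

Check low_ink ∨ done at each position in order: 0 ✓, 1 ✓, 2 ✓, 3 ✓.
At position 4 the labels are {}, so low_ink ∨ done is false there. This is the first violation.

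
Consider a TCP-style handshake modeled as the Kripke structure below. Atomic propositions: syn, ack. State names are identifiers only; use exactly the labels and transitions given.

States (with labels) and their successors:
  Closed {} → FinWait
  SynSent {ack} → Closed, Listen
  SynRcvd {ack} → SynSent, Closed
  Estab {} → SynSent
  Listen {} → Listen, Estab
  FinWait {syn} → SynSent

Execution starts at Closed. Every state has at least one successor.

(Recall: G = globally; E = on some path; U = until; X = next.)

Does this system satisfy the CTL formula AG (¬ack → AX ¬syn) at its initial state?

States satisfying ¬ack → AX ¬syn: {SynSent, SynRcvd, Estab, Listen, FinWait}.
States satisfying AG (¬ack → AX ¬syn): ∅.
Closed is reachable from Closed and violates ¬ack → AX ¬syn, so AG fails at Closed.
Closed ∉ Sat(AG (¬ack → AX ¬syn)).

Violated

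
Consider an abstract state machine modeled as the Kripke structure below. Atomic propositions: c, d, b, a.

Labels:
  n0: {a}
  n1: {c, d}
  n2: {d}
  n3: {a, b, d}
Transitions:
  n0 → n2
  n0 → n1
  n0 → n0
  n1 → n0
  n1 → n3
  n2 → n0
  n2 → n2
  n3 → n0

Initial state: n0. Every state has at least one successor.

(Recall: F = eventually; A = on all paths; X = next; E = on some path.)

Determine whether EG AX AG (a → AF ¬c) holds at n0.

Satisfied

States satisfying AX AG (a → AF ¬c): {n0, n1, n2, n3}.
States satisfying EG AX AG (a → AF ¬c): {n0, n1, n2, n3}.
n0 ∈ Sat(EG AX AG (a → AF ¬c)).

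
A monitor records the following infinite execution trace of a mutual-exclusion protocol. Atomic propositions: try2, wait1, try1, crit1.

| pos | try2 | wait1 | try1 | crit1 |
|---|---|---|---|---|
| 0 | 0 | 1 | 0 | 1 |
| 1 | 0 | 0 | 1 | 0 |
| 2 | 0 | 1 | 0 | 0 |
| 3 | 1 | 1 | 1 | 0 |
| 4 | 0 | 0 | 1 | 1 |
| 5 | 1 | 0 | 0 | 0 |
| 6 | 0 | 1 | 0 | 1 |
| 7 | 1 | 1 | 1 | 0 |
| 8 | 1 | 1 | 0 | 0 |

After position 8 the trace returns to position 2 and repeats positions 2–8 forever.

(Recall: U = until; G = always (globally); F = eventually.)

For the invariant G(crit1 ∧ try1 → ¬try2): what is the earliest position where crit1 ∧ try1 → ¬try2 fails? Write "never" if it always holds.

never

crit1 ∧ try1 → ¬try2 holds at every position 0..8, and those are all the positions the trace ever visits, so the invariant G(crit1 ∧ try1 → ¬try2) is never violated.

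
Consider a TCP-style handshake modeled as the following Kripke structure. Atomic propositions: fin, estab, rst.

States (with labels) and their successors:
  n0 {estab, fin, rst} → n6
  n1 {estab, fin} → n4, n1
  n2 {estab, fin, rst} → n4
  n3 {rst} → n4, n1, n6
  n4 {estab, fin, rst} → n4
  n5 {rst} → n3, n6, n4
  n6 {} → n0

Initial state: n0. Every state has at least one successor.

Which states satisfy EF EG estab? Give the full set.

States satisfying EG estab: {n1, n2, n4}.
States satisfying EF EG estab: {n1, n2, n3, n4, n5}.

{n1, n2, n3, n4, n5}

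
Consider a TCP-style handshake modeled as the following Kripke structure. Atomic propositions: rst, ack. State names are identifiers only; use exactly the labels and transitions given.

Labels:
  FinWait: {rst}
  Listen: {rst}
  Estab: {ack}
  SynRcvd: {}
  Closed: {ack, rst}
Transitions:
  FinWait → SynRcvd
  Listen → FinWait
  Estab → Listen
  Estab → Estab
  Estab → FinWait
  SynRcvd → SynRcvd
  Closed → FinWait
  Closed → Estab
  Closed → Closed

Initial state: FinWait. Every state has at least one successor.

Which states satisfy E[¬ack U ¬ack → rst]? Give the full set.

States satisfying ¬ack: {FinWait, Listen, SynRcvd}.
States satisfying ¬ack → rst: {FinWait, Listen, Estab, Closed}.
States satisfying E[¬ack U ¬ack → rst]: {FinWait, Listen, Estab, Closed}.

{FinWait, Listen, Estab, Closed}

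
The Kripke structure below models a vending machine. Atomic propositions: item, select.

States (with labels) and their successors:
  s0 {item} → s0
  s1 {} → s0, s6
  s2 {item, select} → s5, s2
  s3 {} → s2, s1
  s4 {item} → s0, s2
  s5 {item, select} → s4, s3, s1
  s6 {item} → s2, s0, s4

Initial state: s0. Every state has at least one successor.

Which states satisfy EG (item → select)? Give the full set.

{s2, s3, s5}

States satisfying item → select: {s1, s2, s3, s5}.
States satisfying EG (item → select): {s2, s3, s5}.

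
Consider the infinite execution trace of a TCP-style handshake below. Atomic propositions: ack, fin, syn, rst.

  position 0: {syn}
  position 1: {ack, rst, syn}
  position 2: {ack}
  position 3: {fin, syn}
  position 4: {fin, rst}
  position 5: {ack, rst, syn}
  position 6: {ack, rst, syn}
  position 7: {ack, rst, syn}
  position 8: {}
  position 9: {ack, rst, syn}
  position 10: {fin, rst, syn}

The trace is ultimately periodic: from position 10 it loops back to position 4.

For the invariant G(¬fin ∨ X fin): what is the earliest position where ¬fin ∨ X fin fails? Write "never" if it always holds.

Check ¬fin ∨ X fin at each position in order: 0 ✓, 1 ✓, 2 ✓, 3 ✓.
At position 4 the labels are {fin, rst} and the next position 5 has {ack, rst, syn}, so ¬fin ∨ X fin is false there. This is the first violation.

4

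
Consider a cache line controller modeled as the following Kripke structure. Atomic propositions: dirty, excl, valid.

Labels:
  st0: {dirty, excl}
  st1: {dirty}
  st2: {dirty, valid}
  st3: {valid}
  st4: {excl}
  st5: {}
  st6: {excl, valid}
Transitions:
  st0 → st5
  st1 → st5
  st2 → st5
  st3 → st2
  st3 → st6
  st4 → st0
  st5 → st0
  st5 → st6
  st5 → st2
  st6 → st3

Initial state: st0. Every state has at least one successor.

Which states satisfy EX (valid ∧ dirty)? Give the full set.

{st3, st5}

States satisfying valid ∧ dirty: {st2}.
States satisfying EX (valid ∧ dirty): {st3, st5}.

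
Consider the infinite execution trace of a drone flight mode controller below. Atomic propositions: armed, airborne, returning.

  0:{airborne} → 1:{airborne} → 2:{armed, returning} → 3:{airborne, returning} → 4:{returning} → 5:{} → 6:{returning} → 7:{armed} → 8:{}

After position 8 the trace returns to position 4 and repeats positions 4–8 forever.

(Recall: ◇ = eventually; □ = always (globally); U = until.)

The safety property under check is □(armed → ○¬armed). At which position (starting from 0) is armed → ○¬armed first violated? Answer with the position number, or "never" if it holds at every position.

never

armed → ○¬armed holds at every position 0..8, and those are all the positions the trace ever visits, so the invariant □(armed → ○¬armed) is never violated.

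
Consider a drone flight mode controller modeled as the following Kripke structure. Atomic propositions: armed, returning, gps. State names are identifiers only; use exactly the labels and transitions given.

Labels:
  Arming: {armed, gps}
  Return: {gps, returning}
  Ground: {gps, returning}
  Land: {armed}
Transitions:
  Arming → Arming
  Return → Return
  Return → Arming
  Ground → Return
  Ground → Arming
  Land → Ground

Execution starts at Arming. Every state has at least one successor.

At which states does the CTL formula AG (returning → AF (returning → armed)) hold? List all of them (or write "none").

States satisfying returning → AF (returning → armed): {Arming, Land}.
States satisfying AG (returning → AF (returning → armed)): {Arming}.

{Arming}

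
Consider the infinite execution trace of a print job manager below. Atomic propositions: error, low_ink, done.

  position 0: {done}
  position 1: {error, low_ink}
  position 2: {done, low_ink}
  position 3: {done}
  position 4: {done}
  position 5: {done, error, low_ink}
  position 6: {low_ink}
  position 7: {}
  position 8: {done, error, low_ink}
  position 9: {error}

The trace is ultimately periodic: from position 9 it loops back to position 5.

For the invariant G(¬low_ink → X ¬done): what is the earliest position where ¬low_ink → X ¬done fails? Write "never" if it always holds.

3

Check ¬low_ink → X ¬done at each position in order: 0 ✓, 1 ✓, 2 ✓.
At position 3 the labels are {done} and the next position 4 has {done}, so ¬low_ink → X ¬done is false there. This is the first violation.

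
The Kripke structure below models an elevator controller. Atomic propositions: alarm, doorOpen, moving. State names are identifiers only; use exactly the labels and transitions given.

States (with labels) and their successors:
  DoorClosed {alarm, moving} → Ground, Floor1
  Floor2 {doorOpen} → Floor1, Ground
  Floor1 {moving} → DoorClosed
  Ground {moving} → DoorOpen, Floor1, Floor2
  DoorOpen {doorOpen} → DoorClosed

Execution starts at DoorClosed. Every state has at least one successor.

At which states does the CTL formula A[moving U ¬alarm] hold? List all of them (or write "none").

{DoorClosed, Floor2, Floor1, Ground, DoorOpen}

States satisfying moving: {DoorClosed, Floor1, Ground}.
States satisfying ¬alarm: {Floor2, Floor1, Ground, DoorOpen}.
States satisfying A[moving U ¬alarm]: {DoorClosed, Floor2, Floor1, Ground, DoorOpen}.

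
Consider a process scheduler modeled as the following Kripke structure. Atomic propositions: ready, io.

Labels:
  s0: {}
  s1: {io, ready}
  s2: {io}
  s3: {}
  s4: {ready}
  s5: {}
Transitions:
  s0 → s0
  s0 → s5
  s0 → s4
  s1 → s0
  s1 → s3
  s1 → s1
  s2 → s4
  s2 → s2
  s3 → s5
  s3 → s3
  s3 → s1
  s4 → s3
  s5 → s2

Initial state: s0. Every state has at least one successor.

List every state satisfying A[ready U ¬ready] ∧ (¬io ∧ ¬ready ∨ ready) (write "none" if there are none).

States satisfying ready: {s1, s4}.
States satisfying ¬ready: {s0, s2, s3, s5}.
States satisfying A[ready U ¬ready]: {s0, s2, s3, s4, s5}.
States satisfying ¬io: {s0, s3, s4, s5}.
States satisfying ¬io ∧ ¬ready: {s0, s3, s5}.
States satisfying ¬io ∧ ¬ready ∨ ready: {s0, s1, s3, s4, s5}.
States satisfying A[ready U ¬ready] ∧ (¬io ∧ ¬ready ∨ ready): {s0, s3, s4, s5}.

{s0, s3, s4, s5}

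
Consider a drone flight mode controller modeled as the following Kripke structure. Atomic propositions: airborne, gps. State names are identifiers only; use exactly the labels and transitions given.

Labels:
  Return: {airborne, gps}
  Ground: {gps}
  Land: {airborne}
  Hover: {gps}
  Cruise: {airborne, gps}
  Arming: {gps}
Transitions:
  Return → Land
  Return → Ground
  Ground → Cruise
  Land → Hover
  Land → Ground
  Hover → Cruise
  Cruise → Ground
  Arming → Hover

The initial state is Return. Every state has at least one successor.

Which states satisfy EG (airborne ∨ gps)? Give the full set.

{Return, Ground, Land, Hover, Cruise, Arming}

States satisfying airborne ∨ gps: {Return, Ground, Land, Hover, Cruise, Arming}.
States satisfying EG (airborne ∨ gps): {Return, Ground, Land, Hover, Cruise, Arming}.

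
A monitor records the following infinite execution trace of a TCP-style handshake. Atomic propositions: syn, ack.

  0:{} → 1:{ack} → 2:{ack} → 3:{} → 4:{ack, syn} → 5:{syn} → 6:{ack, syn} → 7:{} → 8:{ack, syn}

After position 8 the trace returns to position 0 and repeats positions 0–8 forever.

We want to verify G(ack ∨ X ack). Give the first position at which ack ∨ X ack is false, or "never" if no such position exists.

ack ∨ X ack holds at every position 0..8, and those are all the positions the trace ever visits, so the invariant G(ack ∨ X ack) is never violated.

never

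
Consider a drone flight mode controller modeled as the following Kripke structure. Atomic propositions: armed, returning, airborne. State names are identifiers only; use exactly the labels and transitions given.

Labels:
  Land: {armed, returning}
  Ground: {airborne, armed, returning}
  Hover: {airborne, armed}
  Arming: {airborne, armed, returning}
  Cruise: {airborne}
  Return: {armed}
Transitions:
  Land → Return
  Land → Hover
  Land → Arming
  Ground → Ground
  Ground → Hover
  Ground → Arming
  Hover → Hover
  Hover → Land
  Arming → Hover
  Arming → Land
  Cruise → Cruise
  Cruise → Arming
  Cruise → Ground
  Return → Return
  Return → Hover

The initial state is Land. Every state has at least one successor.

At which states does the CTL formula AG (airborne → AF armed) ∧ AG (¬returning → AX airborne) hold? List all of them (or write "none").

none

States satisfying airborne → AF armed: {Land, Ground, Hover, Arming, Return}.
States satisfying AG (airborne → AF armed): {Land, Ground, Hover, Arming, Return}.
States satisfying ¬returning → AX airborne: {Land, Ground, Arming, Cruise}.
States satisfying AG (¬returning → AX airborne): ∅.
States satisfying AG (airborne → AF armed) ∧ AG (¬returning → AX airborne): ∅.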